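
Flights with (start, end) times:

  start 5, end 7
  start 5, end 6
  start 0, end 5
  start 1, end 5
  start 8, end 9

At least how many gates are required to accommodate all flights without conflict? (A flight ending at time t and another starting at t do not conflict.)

Count concurrent intervals with a sweep; the peak is the room count.
starts: [0, 1, 5, 5, 8]
ends:   [5, 5, 6, 7, 9]
s0→1 s1→2  — peak 2.

2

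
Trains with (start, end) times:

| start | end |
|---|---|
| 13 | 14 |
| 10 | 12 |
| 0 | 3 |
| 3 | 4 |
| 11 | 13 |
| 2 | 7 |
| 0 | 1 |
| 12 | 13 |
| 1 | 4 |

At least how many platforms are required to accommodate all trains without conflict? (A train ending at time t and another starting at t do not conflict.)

3

starts: [0, 0, 1, 2, 3, 10, 11, 12, 13]
ends:   [1, 3, 4, 4, 7, 12, 13, 13, 14]
s0→1 s0→2 e1→1 s1→2 s2→3  — peak 3.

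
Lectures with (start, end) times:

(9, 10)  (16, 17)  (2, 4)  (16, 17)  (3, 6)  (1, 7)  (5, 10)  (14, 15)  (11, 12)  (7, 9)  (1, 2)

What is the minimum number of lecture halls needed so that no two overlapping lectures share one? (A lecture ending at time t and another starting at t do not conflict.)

3

Count concurrent intervals with a sweep; the peak is the room count.
Events (time:±→running): 1:+→1 1:+→2 2:-→1 2:+→2 3:+→3 … peak 3.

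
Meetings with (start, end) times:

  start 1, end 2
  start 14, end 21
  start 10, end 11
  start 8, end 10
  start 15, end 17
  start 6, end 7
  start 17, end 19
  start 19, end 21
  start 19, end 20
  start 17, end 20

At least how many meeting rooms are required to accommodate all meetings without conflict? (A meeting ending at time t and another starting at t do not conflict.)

The answer is the maximum number of intervals overlapping at any instant.
starts: [1, 6, 8, 10, 14, 15, 17, 17, 19, 19]
ends:   [2, 7, 10, 11, 17, 19, 20, 20, 21, 21]
s1→1 e2→0 s6→1 e7→0 s8→1 e10→0 s10→1 e11→0 s14→1 s15→2 e17→1 s17→2 s17→3 e19→2 s19→3 s19→4  — peak 4.

4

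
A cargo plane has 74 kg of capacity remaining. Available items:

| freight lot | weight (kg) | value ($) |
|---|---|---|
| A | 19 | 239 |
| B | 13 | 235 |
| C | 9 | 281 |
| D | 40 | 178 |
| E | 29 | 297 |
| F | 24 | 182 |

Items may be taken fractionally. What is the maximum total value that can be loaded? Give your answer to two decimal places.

1082.33

Order: C (281/9=31.22) > B (235/13=18.08) > A (239/19=12.58) > E (297/29=10.24) > F (182/24=7.58) > D (178/40=4.45)
Fill: take C (9 @ 281) → take B (13 @ 235) → take A (19 @ 239) → take E (29 @ 297) → take 4/24 of F → 30.33; 74/74 used.
Total value = 1082.33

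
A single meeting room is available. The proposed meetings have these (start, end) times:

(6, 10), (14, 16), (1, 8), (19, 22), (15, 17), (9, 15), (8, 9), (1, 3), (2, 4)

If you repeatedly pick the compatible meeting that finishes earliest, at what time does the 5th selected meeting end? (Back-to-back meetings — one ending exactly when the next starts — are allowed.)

22

Order by finish time; keep every interval that doesn't clash with the previous kept one.
Sorted by end: (1,3)  (2,4)  (1,8)  (8,9)  (6,10)  (9,15)  (14,16)  (15,17)  (19,22)
take (1,3); skip (1,8); take (8,9); take (9,15); skip (14,16); take (15,17); take (19,22).
Selected: (1,3) (8,9) (9,15) (15,17) (19,22)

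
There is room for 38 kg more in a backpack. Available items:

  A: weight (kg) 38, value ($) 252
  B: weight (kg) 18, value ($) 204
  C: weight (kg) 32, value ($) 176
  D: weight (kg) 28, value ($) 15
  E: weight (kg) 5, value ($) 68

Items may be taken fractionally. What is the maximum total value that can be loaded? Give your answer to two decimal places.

Ratios (sorted): E 13.60, B 11.33, A 6.63, C 5.50, D 0.54
take E (5 @ 68); take B (18 @ 204); take 15/38 of A → 99.47. Capacity used 38/38.
Total value = 371.47

371.47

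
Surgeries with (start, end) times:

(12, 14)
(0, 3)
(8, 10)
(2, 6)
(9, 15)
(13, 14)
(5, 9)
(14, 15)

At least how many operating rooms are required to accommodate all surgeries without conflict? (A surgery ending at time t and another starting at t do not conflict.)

3

Events (time:±→running): 0:+→1 2:+→2 3:-→1 5:+→2 6:-→1 8:+→2 9:-→1 9:+→2 10:-→1 12:+→2 13:+→3 … peak 3.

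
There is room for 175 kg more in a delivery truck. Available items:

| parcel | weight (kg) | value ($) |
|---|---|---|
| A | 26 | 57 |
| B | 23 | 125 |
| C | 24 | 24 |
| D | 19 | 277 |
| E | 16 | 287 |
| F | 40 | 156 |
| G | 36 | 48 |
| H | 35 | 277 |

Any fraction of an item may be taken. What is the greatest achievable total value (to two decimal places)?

1200.33

Sort by value per unit weight and fill in that order.
Order: E (287/16=17.94) > D (277/19=14.58) > H (277/35=7.91) > B (125/23=5.43) > F (156/40=3.90) > A (57/26=2.19) > G (48/36=1.33) > C (24/24=1.00)
Fill: take E (16 @ 287) → take D (19 @ 277) → take H (35 @ 277) → take B (23 @ 125) → take F (40 @ 156) → take A (26 @ 57) → take 16/36 of G → 21.33; 175/175 used.
Total value = 1200.33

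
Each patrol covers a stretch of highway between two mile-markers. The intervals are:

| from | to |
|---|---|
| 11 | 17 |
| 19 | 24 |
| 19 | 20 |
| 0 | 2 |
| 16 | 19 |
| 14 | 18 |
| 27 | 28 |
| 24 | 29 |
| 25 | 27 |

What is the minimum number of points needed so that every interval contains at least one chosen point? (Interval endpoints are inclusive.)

4

By right end: [0,2]  [11,17]  [14,18]  [16,19]  [19,20]  [19,24]  [25,27]  [27,28]  [24,29]
[0,2] uncovered → point at 2; [11,17] uncovered → point at 17; [19,20] uncovered → point at 20; [25,27] uncovered → point at 27.
Points: 2, 17, 20, 27 (4 total).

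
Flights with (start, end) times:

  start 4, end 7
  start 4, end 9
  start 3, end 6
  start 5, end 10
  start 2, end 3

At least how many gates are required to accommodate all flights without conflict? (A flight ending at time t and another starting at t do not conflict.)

4

Events (time:±→running): 2:+→1 3:-→0 3:+→1 4:+→2 4:+→3 5:+→4 … peak 4.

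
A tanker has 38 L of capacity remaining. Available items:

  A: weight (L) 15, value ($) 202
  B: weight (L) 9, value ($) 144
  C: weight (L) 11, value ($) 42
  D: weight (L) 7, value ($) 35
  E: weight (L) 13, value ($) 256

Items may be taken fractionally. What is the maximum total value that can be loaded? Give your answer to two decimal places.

Sort by value per unit weight and fill in that order.
Ratios (sorted): E 19.69, B 16.00, A 13.47, D 5.00, C 3.82
take E (13 @ 256); take B (9 @ 144); take A (15 @ 202); take 1/7 of D → 5.00. Capacity used 38/38.
Total value = 607.00

607.00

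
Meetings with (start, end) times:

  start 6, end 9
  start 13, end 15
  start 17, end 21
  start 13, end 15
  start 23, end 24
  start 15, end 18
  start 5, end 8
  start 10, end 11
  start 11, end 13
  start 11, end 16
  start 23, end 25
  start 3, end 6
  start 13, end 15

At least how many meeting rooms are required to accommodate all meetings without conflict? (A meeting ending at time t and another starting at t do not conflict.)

4

starts: [3, 5, 6, 10, 11, 11, 13, 13, 13, 15, 17, 23, 23]
ends:   [6, 8, 9, 11, 13, 15, 15, 15, 16, 18, 21, 24, 25]
s3→1 s5→2 e6→1 s6→2 e8→1 e9→0 s10→1 e11→0 s11→1 s11→2 e13→1 s13→2 s13→3 s13→4  — peak 4.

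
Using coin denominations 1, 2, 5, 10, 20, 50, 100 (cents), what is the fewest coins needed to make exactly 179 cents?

6

Greedy: take as many of the largest coin as possible, then repeat with the remainder.
179 = 1×100 + 1×50 + 1×20 + 1×5 + 2×2
Total coins = 1 + 1 + 1 + 1 + 2 = 6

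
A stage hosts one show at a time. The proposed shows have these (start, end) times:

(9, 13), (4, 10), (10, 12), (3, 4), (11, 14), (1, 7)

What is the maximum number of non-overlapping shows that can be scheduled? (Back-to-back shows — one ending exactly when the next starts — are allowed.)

3

Sorted by end: (3,4)  (1,7)  (4,10)  (10,12)  (9,13)  (11,14)
take (3,4); take (4,10); take (10,12); skip (11,14).
Selected 3 shows.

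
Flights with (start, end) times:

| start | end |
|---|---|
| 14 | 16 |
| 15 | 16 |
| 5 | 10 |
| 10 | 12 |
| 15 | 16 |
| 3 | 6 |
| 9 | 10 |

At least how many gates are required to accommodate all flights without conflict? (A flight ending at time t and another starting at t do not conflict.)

starts: [3, 5, 9, 10, 14, 15, 15]
ends:   [6, 10, 10, 12, 16, 16, 16]
s3→1 s5→2 e6→1 s9→2 e10→1 e10→0 s10→1 e12→0 s14→1 s15→2 s15→3  — peak 3.

3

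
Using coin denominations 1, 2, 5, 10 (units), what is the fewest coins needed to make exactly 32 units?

4

32 − 3×10→2 − 1×2→0
Total coins = 3 + 1 = 4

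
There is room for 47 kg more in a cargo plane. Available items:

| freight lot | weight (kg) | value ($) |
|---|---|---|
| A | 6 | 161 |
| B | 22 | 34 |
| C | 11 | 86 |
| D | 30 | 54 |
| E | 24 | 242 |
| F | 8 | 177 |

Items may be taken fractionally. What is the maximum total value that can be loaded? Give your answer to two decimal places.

650.36

Greedy by value/weight ratio, highest first.
Order: A (161/6=26.83) > F (177/8=22.12) > E (242/24=10.08) > C (86/11=7.82) > D (54/30=1.80) > B (34/22=1.55)
Fill: take A (6 @ 161) → take F (8 @ 177) → take E (24 @ 242) → take 9/11 of C → 70.36; 47/47 used.
Total value = 650.36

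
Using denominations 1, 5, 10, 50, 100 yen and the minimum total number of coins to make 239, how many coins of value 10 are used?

3

Use the largest denomination that fits, subtract, and repeat.
239 − 2×100→39 − 3×10→9 − 1×5→4 − 4×1→0
Count of 10: 3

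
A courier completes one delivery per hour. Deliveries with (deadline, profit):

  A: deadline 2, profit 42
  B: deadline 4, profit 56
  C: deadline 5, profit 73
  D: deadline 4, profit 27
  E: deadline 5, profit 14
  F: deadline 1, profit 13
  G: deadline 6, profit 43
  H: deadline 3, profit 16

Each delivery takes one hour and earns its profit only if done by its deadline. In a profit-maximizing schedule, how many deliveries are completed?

6

Profit order: C=73 B=56 G=43 A=42 D=27 H=16 E=14 F=13
Assign: C→slot 5, B→slot 4, G→slot 6, A→slot 2, D→slot 3, H→slot 1, E skipped, F skipped.
Slots: [1:H] [2:A] [3:D] [4:B] [5:C] [6:G]
6 of 8 scheduled.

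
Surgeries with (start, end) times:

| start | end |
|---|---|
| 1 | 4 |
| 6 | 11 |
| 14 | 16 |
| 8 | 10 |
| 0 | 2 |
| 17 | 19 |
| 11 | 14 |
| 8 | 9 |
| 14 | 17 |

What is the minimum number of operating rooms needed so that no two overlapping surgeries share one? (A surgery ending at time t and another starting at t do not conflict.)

Count concurrent intervals with a sweep; the peak is the room count.
Events (time:±→running): 0:+→1 1:+→2 2:-→1 4:-→0 6:+→1 8:+→2 8:+→3 … peak 3.

3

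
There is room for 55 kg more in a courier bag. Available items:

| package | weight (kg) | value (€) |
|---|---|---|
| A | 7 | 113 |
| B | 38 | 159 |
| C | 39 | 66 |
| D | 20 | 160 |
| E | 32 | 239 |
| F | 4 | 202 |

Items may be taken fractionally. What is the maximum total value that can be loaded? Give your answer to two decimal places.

654.25

Order: F (202/4=50.50) > A (113/7=16.14) > D (160/20=8.00) > E (239/32=7.47) > B (159/38=4.18) > C (66/39=1.69)
Fill: take F (4 @ 202) → take A (7 @ 113) → take D (20 @ 160) → take 24/32 of E → 179.25; 55/55 used.
Total value = 654.25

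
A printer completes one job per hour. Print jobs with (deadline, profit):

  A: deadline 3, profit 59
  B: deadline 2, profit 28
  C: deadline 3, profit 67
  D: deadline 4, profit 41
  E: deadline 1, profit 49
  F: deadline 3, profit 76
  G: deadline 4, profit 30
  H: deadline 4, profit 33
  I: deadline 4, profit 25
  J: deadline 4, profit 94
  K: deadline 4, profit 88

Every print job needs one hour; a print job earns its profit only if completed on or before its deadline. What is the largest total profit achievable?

325

By profit: J(d4,94), K(d4,88), F(d3,76), C(d3,67), A(d3,59), E(d1,49), D(d4,41), H(d4,33), G(d4,30), B(d2,28), I(d4,25)
J→slot 4; K→slot 3; F→slot 2; C→slot 1; A skipped; E skipped; D skipped; H skipped; G skipped; B skipped; I skipped.
Profit = 67 + 76 + 88 + 94 = 325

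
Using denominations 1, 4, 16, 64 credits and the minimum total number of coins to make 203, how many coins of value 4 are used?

Use the largest denomination that fits, subtract, and repeat.
203 − 3×64→11 − 2×4→3 − 3×1→0
Count of 4: 2

2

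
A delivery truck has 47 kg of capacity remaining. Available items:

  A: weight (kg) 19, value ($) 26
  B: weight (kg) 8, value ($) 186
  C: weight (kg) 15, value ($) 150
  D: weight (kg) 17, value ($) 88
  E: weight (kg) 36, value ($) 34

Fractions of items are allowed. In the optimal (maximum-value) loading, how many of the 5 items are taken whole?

Ratios (sorted): B 23.25, C 10.00, D 5.18, A 1.37, E 0.94
take B (8 @ 186); take C (15 @ 150); take D (17 @ 88); take 7/19 of A → 9.58. Capacity used 47/47.
3 item(s) taken whole; one partial (take 7/19 of A).

3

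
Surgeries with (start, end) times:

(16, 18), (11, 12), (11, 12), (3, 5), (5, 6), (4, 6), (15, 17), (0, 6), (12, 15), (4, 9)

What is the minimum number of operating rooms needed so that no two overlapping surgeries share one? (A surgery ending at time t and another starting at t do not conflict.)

4

Events (time:±→running): 0:+→1 3:+→2 4:+→3 4:+→4 … peak 4.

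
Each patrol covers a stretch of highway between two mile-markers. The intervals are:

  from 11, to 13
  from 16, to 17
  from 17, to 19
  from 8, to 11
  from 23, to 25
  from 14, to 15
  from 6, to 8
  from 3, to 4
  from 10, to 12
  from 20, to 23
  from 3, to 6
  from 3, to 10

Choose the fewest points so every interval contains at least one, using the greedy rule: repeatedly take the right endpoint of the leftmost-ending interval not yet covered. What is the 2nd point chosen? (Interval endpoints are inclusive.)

8

Sorted: [3,4] [3,6] [6,8] [3,10] [8,11] [10,12] [11,13] [14,15] [16,17] [17,19] [20,23] [23,25]
{[3,4],[3,6]} hit by 4; {[6,8],[3,10],[8,11]} hit by 8; {[10,12],[11,13]} hit by 12; {[14,15]} hit by 15; {[16,17],[17,19]} hit by 17; {[20,23],[23,25]} hit by 23.
Points: 4, 8, 12, 15, 17, 23 (6 total).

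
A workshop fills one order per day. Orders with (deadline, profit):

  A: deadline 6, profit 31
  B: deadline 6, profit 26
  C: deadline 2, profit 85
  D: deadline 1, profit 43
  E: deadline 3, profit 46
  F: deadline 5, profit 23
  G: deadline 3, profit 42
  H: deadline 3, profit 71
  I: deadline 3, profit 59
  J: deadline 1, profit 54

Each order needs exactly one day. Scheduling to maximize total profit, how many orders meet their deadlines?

6

Profit order: C=85 H=71 I=59 J=54 E=46 D=43 G=42 A=31 B=26 F=23
Assign: C→slot 2, H→slot 3, I→slot 1, J skipped, E skipped, D skipped, G skipped, A→slot 6, B→slot 5, F→slot 4.
Slots: [1:I] [2:C] [3:H] [4:F] [5:B] [6:A]
6 of 10 scheduled.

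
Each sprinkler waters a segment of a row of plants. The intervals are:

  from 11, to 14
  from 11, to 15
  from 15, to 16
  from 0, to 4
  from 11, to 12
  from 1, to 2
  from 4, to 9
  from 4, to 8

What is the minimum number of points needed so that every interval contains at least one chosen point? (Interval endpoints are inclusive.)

Process intervals by earliest right end; each time one isn't hit yet, stab at its right endpoint.
Sorted: [1,2] [0,4] [4,8] [4,9] [11,12] [11,14] [11,15] [15,16]
{[1,2],[0,4]} hit by 2; {[4,8],[4,9]} hit by 8; {[11,12],[11,14],[11,15]} hit by 12; {[15,16]} hit by 16.
Points: 2, 8, 12, 16 (4 total).

4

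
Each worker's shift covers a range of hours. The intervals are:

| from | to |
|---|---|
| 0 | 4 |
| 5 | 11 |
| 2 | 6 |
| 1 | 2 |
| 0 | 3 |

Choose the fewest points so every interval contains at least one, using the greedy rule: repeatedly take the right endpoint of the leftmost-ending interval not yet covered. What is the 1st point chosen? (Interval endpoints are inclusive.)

2

Sorted: [1,2] [0,3] [0,4] [2,6] [5,11]
{[1,2],[0,3],[0,4],[2,6]} hit by 2; {[5,11]} hit by 11.
Points: 2, 11 (2 total).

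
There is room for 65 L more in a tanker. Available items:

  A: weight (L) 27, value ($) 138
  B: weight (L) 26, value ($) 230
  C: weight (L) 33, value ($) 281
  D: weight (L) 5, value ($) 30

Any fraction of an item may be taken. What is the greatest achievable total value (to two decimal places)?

Order: B (230/26=8.85) > C (281/33=8.52) > D (30/5=6.00) > A (138/27=5.11)
Fill: take B (26 @ 230) → take C (33 @ 281) → take D (5 @ 30) → take 1/27 of A → 5.11; 65/65 used.
Total value = 546.11

546.11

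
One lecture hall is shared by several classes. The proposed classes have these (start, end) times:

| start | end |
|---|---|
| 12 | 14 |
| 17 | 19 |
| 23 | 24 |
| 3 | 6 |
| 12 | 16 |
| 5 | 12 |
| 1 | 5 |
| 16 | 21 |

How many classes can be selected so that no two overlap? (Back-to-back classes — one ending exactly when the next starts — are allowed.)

Greedy by earliest finish: after sorting by end time, pick each interval compatible with the last pick.
By end time: (1,5), (3,6), (5,12), (12,14), (12,16), (17,19), (16,21), (23,24).
Pick (1,5); next start ≥ 5 → (5,12); next start ≥ 12 → (12,14); next start ≥ 14 → (17,19); next start ≥ 19 → (23,24).
Selected 5 classes.

5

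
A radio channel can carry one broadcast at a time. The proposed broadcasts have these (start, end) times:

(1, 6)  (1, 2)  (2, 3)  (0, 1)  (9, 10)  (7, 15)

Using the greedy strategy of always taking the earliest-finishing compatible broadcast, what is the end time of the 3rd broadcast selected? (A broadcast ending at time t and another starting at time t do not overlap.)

Sort by end time and greedily take each interval whose start is ≥ the last chosen end.
Sorted by end: (0,1)  (1,2)  (2,3)  (1,6)  (9,10)  (7,15)
take (0,1); take (1,2); take (2,3); take (9,10).
Selected: (0,1) (1,2) (2,3) (9,10)

3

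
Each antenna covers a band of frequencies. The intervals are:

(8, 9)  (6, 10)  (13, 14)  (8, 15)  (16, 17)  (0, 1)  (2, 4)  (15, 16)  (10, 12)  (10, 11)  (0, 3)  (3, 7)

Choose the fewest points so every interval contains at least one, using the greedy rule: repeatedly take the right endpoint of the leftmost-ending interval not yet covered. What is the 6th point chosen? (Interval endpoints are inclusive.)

Process intervals by earliest right end; each time one isn't hit yet, stab at its right endpoint.
Sorted: [0,1] [0,3] [2,4] [3,7] [8,9] [6,10] [10,11] [10,12] [13,14] [8,15] [15,16] [16,17]
{[0,1],[0,3]} hit by 1; {[2,4],[3,7]} hit by 4; {[8,9],[6,10]} hit by 9; {[10,11],[10,12]} hit by 11; {[13,14],[8,15]} hit by 14; {[15,16],[16,17]} hit by 16.
Points: 1, 4, 9, 11, 14, 16 (6 total).

16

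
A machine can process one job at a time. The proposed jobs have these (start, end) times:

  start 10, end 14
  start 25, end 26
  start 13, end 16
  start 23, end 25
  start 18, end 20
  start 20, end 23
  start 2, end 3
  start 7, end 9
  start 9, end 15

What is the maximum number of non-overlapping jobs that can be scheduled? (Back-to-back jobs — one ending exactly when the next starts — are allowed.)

By end time: (2,3), (7,9), (10,14), (9,15), (13,16), (18,20), (20,23), (23,25), (25,26).
Pick (2,3); next start ≥ 3 → (7,9); next start ≥ 9 → (10,14); next start ≥ 14 → (18,20); next start ≥ 20 → (20,23); next start ≥ 23 → (23,25); next start ≥ 25 → (25,26).
Selected 7 jobs.

7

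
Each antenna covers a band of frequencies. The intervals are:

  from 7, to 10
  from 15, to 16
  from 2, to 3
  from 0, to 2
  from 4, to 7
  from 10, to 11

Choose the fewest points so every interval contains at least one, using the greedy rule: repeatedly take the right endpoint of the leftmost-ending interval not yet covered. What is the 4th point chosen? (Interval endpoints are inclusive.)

16

Sort by right endpoint; whenever an interval is uncovered, place a point at its right end.
Sorted: [0,2] [2,3] [4,7] [7,10] [10,11] [15,16]
{[0,2],[2,3]} hit by 2; {[4,7],[7,10]} hit by 7; {[10,11]} hit by 11; {[15,16]} hit by 16.
Points: 2, 7, 11, 16 (4 total).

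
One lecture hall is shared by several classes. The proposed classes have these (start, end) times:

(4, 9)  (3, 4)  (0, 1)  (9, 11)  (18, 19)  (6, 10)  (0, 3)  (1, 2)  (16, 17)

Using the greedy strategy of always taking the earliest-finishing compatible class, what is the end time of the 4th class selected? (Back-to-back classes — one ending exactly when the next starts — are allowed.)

9

By end time: (0,1), (1,2), (0,3), (3,4), (4,9), (6,10), (9,11), (16,17), (18,19).
Pick (0,1); next start ≥ 1 → (1,2); next start ≥ 2 → (3,4); next start ≥ 4 → (4,9); next start ≥ 9 → (9,11); next start ≥ 11 → (16,17); next start ≥ 17 → (18,19).
Selected: (0,1) (1,2) (3,4) (4,9) (9,11) (16,17) (18,19)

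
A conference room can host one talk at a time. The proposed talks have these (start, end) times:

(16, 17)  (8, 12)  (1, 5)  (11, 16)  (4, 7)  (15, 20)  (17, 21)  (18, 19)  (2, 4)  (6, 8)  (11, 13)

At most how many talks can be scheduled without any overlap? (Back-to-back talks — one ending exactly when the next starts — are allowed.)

Sort by end time and greedily take each interval whose start is ≥ the last chosen end.
By end time: (2,4), (1,5), (4,7), (6,8), (8,12), (11,13), (11,16), (16,17), (18,19), (15,20), (17,21).
Pick (2,4); next start ≥ 4 → (4,7); next start ≥ 7 → (8,12); next start ≥ 12 → (16,17); next start ≥ 17 → (18,19).
Selected 5 talks.

5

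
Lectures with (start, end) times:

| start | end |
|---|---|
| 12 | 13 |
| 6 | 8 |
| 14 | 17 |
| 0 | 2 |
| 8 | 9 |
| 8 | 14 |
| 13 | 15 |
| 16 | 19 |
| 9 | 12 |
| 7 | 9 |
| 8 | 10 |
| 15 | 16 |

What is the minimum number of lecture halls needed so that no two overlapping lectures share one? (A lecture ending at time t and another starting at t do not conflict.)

4

starts: [0, 6, 7, 8, 8, 8, 9, 12, 13, 14, 15, 16]
ends:   [2, 8, 9, 9, 10, 12, 13, 14, 15, 16, 17, 19]
s0→1 e2→0 s6→1 s7→2 e8→1 s8→2 s8→3 s8→4  — peak 4.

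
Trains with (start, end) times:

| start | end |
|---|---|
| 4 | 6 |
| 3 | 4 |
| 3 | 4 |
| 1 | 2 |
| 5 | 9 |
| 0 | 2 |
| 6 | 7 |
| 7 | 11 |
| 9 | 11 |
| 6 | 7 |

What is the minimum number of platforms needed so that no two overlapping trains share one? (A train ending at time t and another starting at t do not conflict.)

The answer is the maximum number of intervals overlapping at any instant.
starts: [0, 1, 3, 3, 4, 5, 6, 6, 7, 9]
ends:   [2, 2, 4, 4, 6, 7, 7, 9, 11, 11]
s0→1 s1→2 e2→1 e2→0 s3→1 s3→2 e4→1 e4→0 s4→1 s5→2 e6→1 s6→2 s6→3  — peak 3.

3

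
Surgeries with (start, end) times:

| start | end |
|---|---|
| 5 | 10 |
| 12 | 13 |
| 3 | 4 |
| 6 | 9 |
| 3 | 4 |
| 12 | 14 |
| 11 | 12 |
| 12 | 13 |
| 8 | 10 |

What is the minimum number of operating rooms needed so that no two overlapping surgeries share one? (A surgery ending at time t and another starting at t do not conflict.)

Events (time:±→running): 3:+→1 3:+→2 4:-→1 4:-→0 5:+→1 6:+→2 8:+→3 … peak 3.

3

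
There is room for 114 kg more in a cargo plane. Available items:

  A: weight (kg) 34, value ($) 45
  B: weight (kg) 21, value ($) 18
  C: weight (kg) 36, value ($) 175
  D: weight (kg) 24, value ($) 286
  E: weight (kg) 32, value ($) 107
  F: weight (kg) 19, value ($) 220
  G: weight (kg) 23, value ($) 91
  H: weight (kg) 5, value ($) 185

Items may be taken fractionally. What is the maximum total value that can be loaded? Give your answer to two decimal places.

980.41

Sort by value per unit weight and fill in that order.
Order: H (185/5=37.00) > D (286/24=11.92) > F (220/19=11.58) > C (175/36=4.86) > G (91/23=3.96) > E (107/32=3.34) > A (45/34=1.32) > B (18/21=0.86)
Fill: take H (5 @ 185) → take D (24 @ 286) → take F (19 @ 220) → take C (36 @ 175) → take G (23 @ 91) → take 7/32 of E → 23.41; 114/114 used.
Total value = 980.41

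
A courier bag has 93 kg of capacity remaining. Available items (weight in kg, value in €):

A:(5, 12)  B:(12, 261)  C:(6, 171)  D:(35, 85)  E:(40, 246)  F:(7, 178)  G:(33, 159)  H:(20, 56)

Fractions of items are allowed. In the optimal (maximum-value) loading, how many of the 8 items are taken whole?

4

Sort by value per unit weight and fill in that order.
Ratios (sorted): C 28.50, F 25.43, B 21.75, E 6.15, G 4.82, H 2.80, D 2.43, A 2.40
take C (6 @ 171); take F (7 @ 178); take B (12 @ 261); take E (40 @ 246); take 28/33 of G → 134.91. Capacity used 93/93.
4 item(s) taken whole; one partial (take 28/33 of G).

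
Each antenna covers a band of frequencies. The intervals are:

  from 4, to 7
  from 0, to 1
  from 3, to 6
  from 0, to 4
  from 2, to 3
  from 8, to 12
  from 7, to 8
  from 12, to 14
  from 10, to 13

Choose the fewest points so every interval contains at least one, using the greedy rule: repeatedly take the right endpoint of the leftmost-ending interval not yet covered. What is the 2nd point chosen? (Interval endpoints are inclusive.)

3

By right end: [0,1]  [2,3]  [0,4]  [3,6]  [4,7]  [7,8]  [8,12]  [10,13]  [12,14]
[0,1] uncovered → point at 1; [2,3] uncovered → point at 3; [4,7] uncovered → point at 7; [8,12] uncovered → point at 12.
Points: 1, 3, 7, 12 (4 total).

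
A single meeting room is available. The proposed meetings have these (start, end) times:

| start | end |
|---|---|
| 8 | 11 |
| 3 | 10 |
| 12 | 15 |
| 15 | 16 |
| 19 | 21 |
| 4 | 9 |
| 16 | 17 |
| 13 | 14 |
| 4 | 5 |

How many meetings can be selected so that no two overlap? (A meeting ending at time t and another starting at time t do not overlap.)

Greedy by earliest finish: after sorting by end time, pick each interval compatible with the last pick.
By end time: (4,5), (4,9), (3,10), (8,11), (13,14), (12,15), (15,16), (16,17), (19,21).
Pick (4,5); next start ≥ 5 → (8,11); next start ≥ 11 → (13,14); next start ≥ 14 → (15,16); next start ≥ 16 → (16,17); next start ≥ 17 → (19,21).
Selected 6 meetings.

6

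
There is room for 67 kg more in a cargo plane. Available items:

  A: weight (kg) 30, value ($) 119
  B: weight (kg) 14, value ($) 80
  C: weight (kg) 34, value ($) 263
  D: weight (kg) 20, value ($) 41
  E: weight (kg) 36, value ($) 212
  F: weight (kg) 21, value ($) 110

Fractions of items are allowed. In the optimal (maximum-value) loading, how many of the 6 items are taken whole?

Order: C (263/34=7.74) > E (212/36=5.89) > B (80/14=5.71) > F (110/21=5.24) > A (119/30=3.97) > D (41/20=2.05)
Fill: take C (34 @ 263) → take 33/36 of E → 194.33; 67/67 used.
1 item(s) taken whole; one partial (take 33/36 of E).

1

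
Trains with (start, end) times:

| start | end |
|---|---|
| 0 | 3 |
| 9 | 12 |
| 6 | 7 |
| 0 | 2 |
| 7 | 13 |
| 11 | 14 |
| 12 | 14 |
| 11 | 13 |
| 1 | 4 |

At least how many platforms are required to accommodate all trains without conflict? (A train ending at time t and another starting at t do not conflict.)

The answer is the maximum number of intervals overlapping at any instant.
Events (time:±→running): 0:+→1 0:+→2 1:+→3 2:-→2 3:-→1 4:-→0 6:+→1 7:-→0 7:+→1 9:+→2 11:+→3 11:+→4 … peak 4.

4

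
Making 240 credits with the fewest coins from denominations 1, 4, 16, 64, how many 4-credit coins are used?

0

240 = 3×64 + 3×16
Count of 4: 0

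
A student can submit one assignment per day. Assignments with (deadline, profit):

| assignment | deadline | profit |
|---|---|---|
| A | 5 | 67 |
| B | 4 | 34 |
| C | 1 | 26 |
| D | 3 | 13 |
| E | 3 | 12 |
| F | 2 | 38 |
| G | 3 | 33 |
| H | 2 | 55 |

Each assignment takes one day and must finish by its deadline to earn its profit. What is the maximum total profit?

227

Profit order: A=67 H=55 F=38 B=34 G=33 C=26 D=13 E=12
Assign: A→slot 5, H→slot 2, F→slot 1, B→slot 4, G→slot 3, C skipped, D skipped, E skipped.
Slots: [1:F] [2:H] [3:G] [4:B] [5:A]
Profit = 38 + 55 + 33 + 34 + 67 = 227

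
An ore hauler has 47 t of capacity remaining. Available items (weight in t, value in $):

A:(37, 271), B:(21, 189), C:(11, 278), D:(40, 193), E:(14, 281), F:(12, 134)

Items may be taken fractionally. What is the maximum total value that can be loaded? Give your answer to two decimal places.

783.00

Greedy by value/weight ratio, highest first.
Ratios (sorted): C 25.27, E 20.07, F 11.17, B 9.00, A 7.32, D 4.83
take C (11 @ 278); take E (14 @ 281); take F (12 @ 134); take 10/21 of B → 90.00. Capacity used 47/47.
Total value = 783.00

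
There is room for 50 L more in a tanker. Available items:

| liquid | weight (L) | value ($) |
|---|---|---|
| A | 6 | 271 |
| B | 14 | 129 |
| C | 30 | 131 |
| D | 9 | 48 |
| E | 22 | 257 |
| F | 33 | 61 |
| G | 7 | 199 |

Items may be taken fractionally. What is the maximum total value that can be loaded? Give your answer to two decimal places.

Ratios (sorted): A 45.17, G 28.43, E 11.68, B 9.21, D 5.33, C 4.37, F 1.85
take A (6 @ 271); take G (7 @ 199); take E (22 @ 257); take B (14 @ 129); take 1/9 of D → 5.33. Capacity used 50/50.
Total value = 861.33

861.33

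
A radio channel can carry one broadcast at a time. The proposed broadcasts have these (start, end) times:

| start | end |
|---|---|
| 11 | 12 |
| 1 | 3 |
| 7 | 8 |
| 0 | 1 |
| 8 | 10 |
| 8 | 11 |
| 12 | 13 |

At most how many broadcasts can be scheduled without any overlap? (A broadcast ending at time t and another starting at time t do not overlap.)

Sorted by end: (0,1)  (1,3)  (7,8)  (8,10)  (8,11)  (11,12)  (12,13)
take (0,1); take (1,3); take (7,8); take (8,10); take (11,12); take (12,13).
Selected 6 broadcasts.

6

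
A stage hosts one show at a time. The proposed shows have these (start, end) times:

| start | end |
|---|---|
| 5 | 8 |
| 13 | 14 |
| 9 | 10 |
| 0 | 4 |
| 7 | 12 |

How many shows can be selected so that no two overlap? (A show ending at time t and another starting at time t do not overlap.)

By end time: (0,4), (5,8), (9,10), (7,12), (13,14).
Pick (0,4); next start ≥ 4 → (5,8); next start ≥ 8 → (9,10); next start ≥ 10 → (13,14).
Selected 4 shows.

4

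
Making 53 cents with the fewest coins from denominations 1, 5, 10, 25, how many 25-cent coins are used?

Greedy: take as many of the largest coin as possible, then repeat with the remainder.
53 − 2×25→3 − 3×1→0
Count of 25: 2

2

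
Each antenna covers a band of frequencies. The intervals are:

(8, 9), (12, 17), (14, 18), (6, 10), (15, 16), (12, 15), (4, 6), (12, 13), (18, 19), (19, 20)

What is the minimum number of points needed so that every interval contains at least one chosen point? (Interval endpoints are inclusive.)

5

By right end: [4,6]  [8,9]  [6,10]  [12,13]  [12,15]  [15,16]  [12,17]  [14,18]  [18,19]  [19,20]
[4,6] uncovered → point at 6; [8,9] uncovered → point at 9; [12,13] uncovered → point at 13; [15,16] uncovered → point at 16; [18,19] uncovered → point at 19.
Points: 6, 9, 13, 16, 19 (5 total).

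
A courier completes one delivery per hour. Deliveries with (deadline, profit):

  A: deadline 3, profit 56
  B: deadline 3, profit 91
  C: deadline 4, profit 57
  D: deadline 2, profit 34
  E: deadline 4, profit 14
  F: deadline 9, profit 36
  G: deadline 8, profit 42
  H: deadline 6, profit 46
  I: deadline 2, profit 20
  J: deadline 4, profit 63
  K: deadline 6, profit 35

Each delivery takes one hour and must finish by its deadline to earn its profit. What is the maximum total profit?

Sort by profit descending; place each in the latest free slot ≤ its deadline.
Profit order: B=91 J=63 C=57 A=56 H=46 G=42 F=36 K=35 D=34 I=20 E=14
Assign: B→slot 3, J→slot 4, C→slot 2, A→slot 1, H→slot 6, G→slot 8, F→slot 9, K→slot 5, D skipped, I skipped, E skipped.
Slots: [1:A] [2:C] [3:B] [4:J] [5:K] [6:H] [8:G] [9:F]
Profit = 56 + 57 + 91 + 63 + 35 + 46 + 42 + 36 = 426

426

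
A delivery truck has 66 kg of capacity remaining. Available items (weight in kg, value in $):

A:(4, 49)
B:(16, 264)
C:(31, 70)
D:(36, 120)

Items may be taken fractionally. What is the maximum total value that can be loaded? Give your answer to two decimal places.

455.58

Sort by value per unit weight and fill in that order.
Order: B (264/16=16.50) > A (49/4=12.25) > D (120/36=3.33) > C (70/31=2.26)
Fill: take B (16 @ 264) → take A (4 @ 49) → take D (36 @ 120) → take 10/31 of C → 22.58; 66/66 used.
Total value = 455.58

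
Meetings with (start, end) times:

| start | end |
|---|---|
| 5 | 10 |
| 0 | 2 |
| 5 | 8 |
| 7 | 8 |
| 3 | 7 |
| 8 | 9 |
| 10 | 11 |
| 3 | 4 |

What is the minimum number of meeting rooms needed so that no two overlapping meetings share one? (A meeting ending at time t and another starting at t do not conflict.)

3

Events (time:±→running): 0:+→1 2:-→0 3:+→1 3:+→2 4:-→1 5:+→2 5:+→3 … peak 3.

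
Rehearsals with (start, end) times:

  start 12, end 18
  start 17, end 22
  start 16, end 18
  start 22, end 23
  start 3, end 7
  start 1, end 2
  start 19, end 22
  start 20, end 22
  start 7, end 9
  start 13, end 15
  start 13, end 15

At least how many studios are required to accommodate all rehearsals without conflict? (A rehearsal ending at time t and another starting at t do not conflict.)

Events (time:±→running): 1:+→1 2:-→0 3:+→1 7:-→0 7:+→1 9:-→0 12:+→1 13:+→2 13:+→3 … peak 3.

3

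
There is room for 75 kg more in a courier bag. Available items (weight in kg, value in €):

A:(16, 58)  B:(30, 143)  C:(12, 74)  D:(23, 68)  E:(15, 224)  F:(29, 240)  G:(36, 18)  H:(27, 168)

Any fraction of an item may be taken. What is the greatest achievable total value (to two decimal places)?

656.67

Greedy by value/weight ratio, highest first.
Ratios (sorted): E 14.93, F 8.28, H 6.22, C 6.17, B 4.77, A 3.62, D 2.96, G 0.50
take E (15 @ 224); take F (29 @ 240); take H (27 @ 168); take 4/12 of C → 24.67. Capacity used 75/75.
Total value = 656.67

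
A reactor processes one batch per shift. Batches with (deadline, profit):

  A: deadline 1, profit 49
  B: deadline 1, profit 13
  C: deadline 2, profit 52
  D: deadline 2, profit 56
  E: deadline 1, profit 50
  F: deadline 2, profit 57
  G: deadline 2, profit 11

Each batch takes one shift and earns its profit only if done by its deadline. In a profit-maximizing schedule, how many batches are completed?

Sort by profit descending; place each in the latest free slot ≤ its deadline.
Profit order: F=57 D=56 C=52 E=50 A=49 B=13 G=11
Assign: F→slot 2, D→slot 1, C skipped, E skipped, A skipped, B skipped, G skipped.
Slots: [1:D] [2:F]
2 of 7 scheduled.

2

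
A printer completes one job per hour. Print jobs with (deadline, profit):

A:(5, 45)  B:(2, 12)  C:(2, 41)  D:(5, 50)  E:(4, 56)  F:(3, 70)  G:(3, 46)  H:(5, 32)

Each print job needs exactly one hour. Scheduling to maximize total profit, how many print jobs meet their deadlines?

Sort by profit descending; place each in the latest free slot ≤ its deadline.
By profit: F(d3,70), E(d4,56), D(d5,50), G(d3,46), A(d5,45), C(d2,41), H(d5,32), B(d2,12)
F→slot 3; E→slot 4; D→slot 5; G→slot 2; A→slot 1; C skipped; H skipped; B skipped.
5 of 8 scheduled.

5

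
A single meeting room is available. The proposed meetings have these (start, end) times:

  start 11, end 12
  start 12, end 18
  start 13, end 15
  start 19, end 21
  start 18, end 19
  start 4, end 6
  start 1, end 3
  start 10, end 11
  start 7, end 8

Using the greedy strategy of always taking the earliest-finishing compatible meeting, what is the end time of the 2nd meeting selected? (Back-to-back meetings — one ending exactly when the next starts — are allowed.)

Order by finish time; keep every interval that doesn't clash with the previous kept one.
Sorted by end: (1,3)  (4,6)  (7,8)  (10,11)  (11,12)  (13,15)  (12,18)  (18,19)  (19,21)
take (1,3); take (4,6); take (7,8); take (10,11); take (11,12); take (13,15); skip (12,18); take (18,19); take (19,21).
Selected: (1,3) (4,6) (7,8) (10,11) (11,12) (13,15) (18,19) (19,21)

6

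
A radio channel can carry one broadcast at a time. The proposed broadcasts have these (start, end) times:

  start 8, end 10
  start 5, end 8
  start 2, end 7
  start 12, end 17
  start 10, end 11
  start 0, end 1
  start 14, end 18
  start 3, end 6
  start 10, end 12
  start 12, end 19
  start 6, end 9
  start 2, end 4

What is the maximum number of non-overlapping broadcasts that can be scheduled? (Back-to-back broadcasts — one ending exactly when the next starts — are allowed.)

Sort by end time and greedily take each interval whose start is ≥ the last chosen end.
Sorted by end: (0,1)  (2,4)  (3,6)  (2,7)  (5,8)  (6,9)  (8,10)  (10,11)  (10,12)  (12,17)  (14,18)  (12,19)
take (0,1); take (2,4); skip (3,6); take (5,8); take (8,10); take (10,11); take (12,17).
Selected 6 broadcasts.

6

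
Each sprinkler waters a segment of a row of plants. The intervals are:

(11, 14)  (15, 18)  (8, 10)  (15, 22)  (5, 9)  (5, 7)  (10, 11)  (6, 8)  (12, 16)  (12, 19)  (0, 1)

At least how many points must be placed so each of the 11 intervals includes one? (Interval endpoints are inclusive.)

5

Sort by right endpoint; whenever an interval is uncovered, place a point at its right end.
By right end: [0,1]  [5,7]  [6,8]  [5,9]  [8,10]  [10,11]  [11,14]  [12,16]  [15,18]  [12,19]  [15,22]
[0,1] uncovered → point at 1; [5,7] uncovered → point at 7; [8,10] uncovered → point at 10; [11,14] uncovered → point at 14; [15,18] uncovered → point at 18.
Points: 1, 7, 10, 14, 18 (5 total).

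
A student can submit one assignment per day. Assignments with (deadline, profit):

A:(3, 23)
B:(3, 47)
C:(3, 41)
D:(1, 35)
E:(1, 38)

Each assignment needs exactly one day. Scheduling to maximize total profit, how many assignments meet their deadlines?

3

By profit: B(d3,47), C(d3,41), E(d1,38), D(d1,35), A(d3,23)
B→slot 3; C→slot 2; E→slot 1; D skipped; A skipped.
3 of 5 scheduled.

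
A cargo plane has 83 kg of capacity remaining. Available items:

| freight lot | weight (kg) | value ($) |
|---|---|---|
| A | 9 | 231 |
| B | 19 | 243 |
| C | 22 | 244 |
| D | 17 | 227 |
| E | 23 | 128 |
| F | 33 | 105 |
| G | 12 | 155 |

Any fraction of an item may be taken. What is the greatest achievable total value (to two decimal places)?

1122.26

Ratios (sorted): A 25.67, D 13.35, G 12.92, B 12.79, C 11.09, E 5.57, F 3.18
take A (9 @ 231); take D (17 @ 227); take G (12 @ 155); take B (19 @ 243); take C (22 @ 244); take 4/23 of E → 22.26. Capacity used 83/83.
Total value = 1122.26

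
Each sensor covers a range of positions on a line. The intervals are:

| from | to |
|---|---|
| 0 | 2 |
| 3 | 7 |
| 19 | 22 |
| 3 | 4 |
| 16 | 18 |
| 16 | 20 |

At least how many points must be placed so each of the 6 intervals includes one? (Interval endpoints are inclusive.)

4

Sorted: [0,2] [3,4] [3,7] [16,18] [16,20] [19,22]
{[0,2]} hit by 2; {[3,4],[3,7]} hit by 4; {[16,18],[16,20]} hit by 18; {[19,22]} hit by 22.
Points: 2, 4, 18, 22 (4 total).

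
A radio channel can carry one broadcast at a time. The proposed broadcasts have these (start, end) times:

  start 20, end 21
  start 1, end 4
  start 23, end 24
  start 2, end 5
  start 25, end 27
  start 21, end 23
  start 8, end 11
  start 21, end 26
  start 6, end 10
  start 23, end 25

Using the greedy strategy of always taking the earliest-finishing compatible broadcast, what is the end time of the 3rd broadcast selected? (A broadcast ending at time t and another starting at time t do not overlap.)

Sort by end time and greedily take each interval whose start is ≥ the last chosen end.
By end time: (1,4), (2,5), (6,10), (8,11), (20,21), (21,23), (23,24), (23,25), (21,26), (25,27).
Pick (1,4); next start ≥ 4 → (6,10); next start ≥ 10 → (20,21); next start ≥ 21 → (21,23); next start ≥ 23 → (23,24); next start ≥ 24 → (25,27).
Selected: (1,4) (6,10) (20,21) (21,23) (23,24) (25,27)

21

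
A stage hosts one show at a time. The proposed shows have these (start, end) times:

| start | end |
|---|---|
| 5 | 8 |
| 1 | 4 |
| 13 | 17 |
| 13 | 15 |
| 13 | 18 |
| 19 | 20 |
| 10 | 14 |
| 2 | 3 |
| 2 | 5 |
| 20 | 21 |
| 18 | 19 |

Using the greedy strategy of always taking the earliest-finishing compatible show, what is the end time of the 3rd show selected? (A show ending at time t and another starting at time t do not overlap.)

14

Greedy by earliest finish: after sorting by end time, pick each interval compatible with the last pick.
By end time: (2,3), (1,4), (2,5), (5,8), (10,14), (13,15), (13,17), (13,18), (18,19), (19,20), (20,21).
Pick (2,3); next start ≥ 3 → (5,8); next start ≥ 8 → (10,14); next start ≥ 14 → (18,19); next start ≥ 19 → (19,20); next start ≥ 20 → (20,21).
Selected: (2,3) (5,8) (10,14) (18,19) (19,20) (20,21)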